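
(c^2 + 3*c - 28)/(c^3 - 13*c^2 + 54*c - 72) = (c + 7)/(c^2 - 9*c + 18)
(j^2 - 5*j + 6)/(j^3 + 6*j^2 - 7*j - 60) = (j - 2)/(j^2 + 9*j + 20)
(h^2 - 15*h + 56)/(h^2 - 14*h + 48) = (h - 7)/(h - 6)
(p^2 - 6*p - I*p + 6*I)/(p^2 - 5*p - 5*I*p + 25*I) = (p^2 - 6*p - I*p + 6*I)/(p^2 - 5*p - 5*I*p + 25*I)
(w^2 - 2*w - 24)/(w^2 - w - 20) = (w - 6)/(w - 5)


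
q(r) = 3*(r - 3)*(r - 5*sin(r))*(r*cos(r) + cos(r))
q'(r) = 3*(1 - 5*cos(r))*(r - 3)*(r*cos(r) + cos(r)) + 3*(r - 3)*(r - 5*sin(r))*(-r*sin(r) - sin(r) + cos(r)) + 3*(r - 5*sin(r))*(r*cos(r) + cos(r))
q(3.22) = -10.03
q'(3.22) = -63.79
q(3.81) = -63.37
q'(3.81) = -86.54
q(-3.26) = 162.29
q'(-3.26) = -329.83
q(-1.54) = 0.78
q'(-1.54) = 23.99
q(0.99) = 21.00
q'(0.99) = -20.42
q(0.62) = 21.51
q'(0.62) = 17.78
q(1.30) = 11.04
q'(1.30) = -40.39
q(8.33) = -265.65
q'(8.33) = -818.58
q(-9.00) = 1820.94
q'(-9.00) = -2660.83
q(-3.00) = 81.77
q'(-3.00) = -278.23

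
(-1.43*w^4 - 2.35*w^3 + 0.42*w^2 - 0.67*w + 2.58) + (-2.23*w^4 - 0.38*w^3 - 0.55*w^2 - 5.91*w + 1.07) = -3.66*w^4 - 2.73*w^3 - 0.13*w^2 - 6.58*w + 3.65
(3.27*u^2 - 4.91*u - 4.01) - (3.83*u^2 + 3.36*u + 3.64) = -0.56*u^2 - 8.27*u - 7.65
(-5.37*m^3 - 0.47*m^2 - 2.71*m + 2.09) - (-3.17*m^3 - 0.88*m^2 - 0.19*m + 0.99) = -2.2*m^3 + 0.41*m^2 - 2.52*m + 1.1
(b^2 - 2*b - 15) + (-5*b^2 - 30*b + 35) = -4*b^2 - 32*b + 20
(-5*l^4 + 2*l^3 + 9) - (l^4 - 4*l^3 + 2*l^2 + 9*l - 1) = -6*l^4 + 6*l^3 - 2*l^2 - 9*l + 10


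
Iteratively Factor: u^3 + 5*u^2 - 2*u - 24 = (u + 3)*(u^2 + 2*u - 8) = (u - 2)*(u + 3)*(u + 4)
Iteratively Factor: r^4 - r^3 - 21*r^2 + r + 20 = (r - 1)*(r^3 - 21*r - 20) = (r - 1)*(r + 4)*(r^2 - 4*r - 5) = (r - 1)*(r + 1)*(r + 4)*(r - 5)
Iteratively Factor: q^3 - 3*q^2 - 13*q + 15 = (q + 3)*(q^2 - 6*q + 5) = (q - 1)*(q + 3)*(q - 5)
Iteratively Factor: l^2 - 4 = (l - 2)*(l + 2)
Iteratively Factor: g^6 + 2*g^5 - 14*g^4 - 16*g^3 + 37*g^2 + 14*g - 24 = (g - 1)*(g^5 + 3*g^4 - 11*g^3 - 27*g^2 + 10*g + 24) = (g - 1)*(g + 2)*(g^4 + g^3 - 13*g^2 - g + 12) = (g - 1)*(g + 2)*(g + 4)*(g^3 - 3*g^2 - g + 3) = (g - 1)^2*(g + 2)*(g + 4)*(g^2 - 2*g - 3) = (g - 3)*(g - 1)^2*(g + 2)*(g + 4)*(g + 1)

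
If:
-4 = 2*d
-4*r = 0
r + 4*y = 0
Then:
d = -2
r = 0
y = 0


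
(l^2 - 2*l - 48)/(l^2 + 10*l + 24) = (l - 8)/(l + 4)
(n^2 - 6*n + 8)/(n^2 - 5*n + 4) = (n - 2)/(n - 1)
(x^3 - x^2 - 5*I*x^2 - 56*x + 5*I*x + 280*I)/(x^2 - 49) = (x^2 - x*(8 + 5*I) + 40*I)/(x - 7)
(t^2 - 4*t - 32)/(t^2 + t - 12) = (t - 8)/(t - 3)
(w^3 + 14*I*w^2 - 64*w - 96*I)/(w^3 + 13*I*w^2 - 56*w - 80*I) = (w + 6*I)/(w + 5*I)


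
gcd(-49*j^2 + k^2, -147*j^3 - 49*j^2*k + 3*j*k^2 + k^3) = 49*j^2 - k^2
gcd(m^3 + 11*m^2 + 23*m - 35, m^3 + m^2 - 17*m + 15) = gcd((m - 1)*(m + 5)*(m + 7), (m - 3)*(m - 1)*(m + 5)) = m^2 + 4*m - 5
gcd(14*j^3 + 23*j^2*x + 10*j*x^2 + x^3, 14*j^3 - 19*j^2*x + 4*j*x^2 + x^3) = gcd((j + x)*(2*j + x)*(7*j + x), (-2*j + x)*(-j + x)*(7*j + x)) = 7*j + x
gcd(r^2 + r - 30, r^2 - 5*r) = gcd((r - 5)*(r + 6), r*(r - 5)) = r - 5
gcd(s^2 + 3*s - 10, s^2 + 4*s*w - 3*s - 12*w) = 1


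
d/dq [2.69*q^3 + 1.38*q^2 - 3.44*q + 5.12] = 8.07*q^2 + 2.76*q - 3.44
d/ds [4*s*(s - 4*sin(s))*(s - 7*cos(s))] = 4*s*(s - 4*sin(s))*(7*sin(s) + 1) - 4*s*(s - 7*cos(s))*(4*cos(s) - 1) + 4*(s - 4*sin(s))*(s - 7*cos(s))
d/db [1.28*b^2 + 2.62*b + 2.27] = 2.56*b + 2.62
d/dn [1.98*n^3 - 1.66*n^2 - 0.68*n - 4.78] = 5.94*n^2 - 3.32*n - 0.68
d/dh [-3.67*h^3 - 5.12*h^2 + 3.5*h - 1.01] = -11.01*h^2 - 10.24*h + 3.5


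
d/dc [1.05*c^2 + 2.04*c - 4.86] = 2.1*c + 2.04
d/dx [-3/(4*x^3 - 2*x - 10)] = 3*(6*x^2 - 1)/(2*(-2*x^3 + x + 5)^2)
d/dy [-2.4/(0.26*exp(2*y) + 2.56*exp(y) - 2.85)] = (1.248*exp(y) + 6.144)*exp(y)/(0.26*exp(2*y) + 2.56*exp(y) - 2.85)^2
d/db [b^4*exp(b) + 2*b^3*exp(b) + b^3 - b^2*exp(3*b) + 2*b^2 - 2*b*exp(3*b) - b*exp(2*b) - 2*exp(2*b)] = b^4*exp(b) + 6*b^3*exp(b) - 3*b^2*exp(3*b) + 6*b^2*exp(b) + 3*b^2 - 8*b*exp(3*b) - 2*b*exp(2*b) + 4*b - 2*exp(3*b) - 5*exp(2*b)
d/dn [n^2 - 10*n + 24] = 2*n - 10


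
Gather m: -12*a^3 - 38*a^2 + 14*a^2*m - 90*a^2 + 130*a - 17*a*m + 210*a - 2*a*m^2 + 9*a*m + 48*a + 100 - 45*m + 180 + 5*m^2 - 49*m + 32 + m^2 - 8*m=-12*a^3 - 128*a^2 + 388*a + m^2*(6 - 2*a) + m*(14*a^2 - 8*a - 102) + 312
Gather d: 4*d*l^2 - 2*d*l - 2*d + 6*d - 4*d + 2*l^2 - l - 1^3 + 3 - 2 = d*(4*l^2 - 2*l) + 2*l^2 - l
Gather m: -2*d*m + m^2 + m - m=-2*d*m + m^2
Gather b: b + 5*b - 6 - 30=6*b - 36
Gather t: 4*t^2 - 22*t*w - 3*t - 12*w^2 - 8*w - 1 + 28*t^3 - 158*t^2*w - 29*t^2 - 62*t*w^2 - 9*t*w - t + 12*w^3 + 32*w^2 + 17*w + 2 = 28*t^3 + t^2*(-158*w - 25) + t*(-62*w^2 - 31*w - 4) + 12*w^3 + 20*w^2 + 9*w + 1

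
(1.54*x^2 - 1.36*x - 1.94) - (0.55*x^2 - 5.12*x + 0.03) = 0.99*x^2 + 3.76*x - 1.97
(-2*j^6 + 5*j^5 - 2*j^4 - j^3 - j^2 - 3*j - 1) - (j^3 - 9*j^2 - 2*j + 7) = -2*j^6 + 5*j^5 - 2*j^4 - 2*j^3 + 8*j^2 - j - 8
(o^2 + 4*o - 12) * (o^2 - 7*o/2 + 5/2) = o^4 + o^3/2 - 47*o^2/2 + 52*o - 30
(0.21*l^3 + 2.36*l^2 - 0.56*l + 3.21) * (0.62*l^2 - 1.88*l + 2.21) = 0.1302*l^5 + 1.0684*l^4 - 4.3199*l^3 + 8.2586*l^2 - 7.2724*l + 7.0941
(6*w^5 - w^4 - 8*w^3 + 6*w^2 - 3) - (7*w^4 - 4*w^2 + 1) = 6*w^5 - 8*w^4 - 8*w^3 + 10*w^2 - 4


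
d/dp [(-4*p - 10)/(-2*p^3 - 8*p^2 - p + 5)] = 2*(4*p^3 + 16*p^2 + 2*p - (2*p + 5)*(6*p^2 + 16*p + 1) - 10)/(2*p^3 + 8*p^2 + p - 5)^2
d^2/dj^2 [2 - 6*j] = 0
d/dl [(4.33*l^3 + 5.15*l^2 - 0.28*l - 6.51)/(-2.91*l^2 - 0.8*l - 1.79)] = (-12.6003*l^4 - 6.928*l^3 - 28.1869*l^2 - 56.3252*l - 4.7068)/(8.4681*l^4 + 4.656*l^3 + 11.0578*l^2 + 2.864*l + 3.2041)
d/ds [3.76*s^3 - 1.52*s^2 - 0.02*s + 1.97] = 11.28*s^2 - 3.04*s - 0.02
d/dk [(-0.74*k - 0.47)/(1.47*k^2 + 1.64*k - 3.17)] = (1.0878*k^2 + 1.3818*k + 3.1166)/(2.1609*k^4 + 4.8216*k^3 - 6.6302*k^2 - 10.3976*k + 10.0489)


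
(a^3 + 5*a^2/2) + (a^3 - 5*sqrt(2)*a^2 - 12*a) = 2*a^3 - 5*sqrt(2)*a^2 + 5*a^2/2 - 12*a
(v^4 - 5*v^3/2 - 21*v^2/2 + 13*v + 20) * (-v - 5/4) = -v^5 + 5*v^4/4 + 109*v^3/8 + v^2/8 - 145*v/4 - 25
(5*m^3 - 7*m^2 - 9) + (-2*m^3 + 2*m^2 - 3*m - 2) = 3*m^3 - 5*m^2 - 3*m - 11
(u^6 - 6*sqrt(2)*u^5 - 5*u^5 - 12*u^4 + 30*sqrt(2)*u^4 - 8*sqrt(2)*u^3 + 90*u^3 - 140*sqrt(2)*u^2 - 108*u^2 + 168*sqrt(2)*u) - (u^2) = u^6 - 6*sqrt(2)*u^5 - 5*u^5 - 12*u^4 + 30*sqrt(2)*u^4 - 8*sqrt(2)*u^3 + 90*u^3 - 140*sqrt(2)*u^2 - 109*u^2 + 168*sqrt(2)*u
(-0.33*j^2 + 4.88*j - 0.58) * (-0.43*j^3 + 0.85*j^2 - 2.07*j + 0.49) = 0.1419*j^5 - 2.3789*j^4 + 5.0805*j^3 - 10.7563*j^2 + 3.5918*j - 0.2842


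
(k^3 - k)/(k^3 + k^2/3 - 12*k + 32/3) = 3*k*(k + 1)/(3*k^2 + 4*k - 32)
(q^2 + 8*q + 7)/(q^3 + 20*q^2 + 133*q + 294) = (q + 1)/(q^2 + 13*q + 42)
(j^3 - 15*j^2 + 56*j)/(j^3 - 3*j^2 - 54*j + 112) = j*(j - 7)/(j^2 + 5*j - 14)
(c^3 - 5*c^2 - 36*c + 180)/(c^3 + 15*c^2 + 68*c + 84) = (c^2 - 11*c + 30)/(c^2 + 9*c + 14)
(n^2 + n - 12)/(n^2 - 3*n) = (n + 4)/n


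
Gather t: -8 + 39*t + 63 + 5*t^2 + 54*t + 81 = 5*t^2 + 93*t + 136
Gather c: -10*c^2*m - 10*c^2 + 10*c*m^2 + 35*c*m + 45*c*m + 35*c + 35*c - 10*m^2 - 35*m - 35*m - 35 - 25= c^2*(-10*m - 10) + c*(10*m^2 + 80*m + 70) - 10*m^2 - 70*m - 60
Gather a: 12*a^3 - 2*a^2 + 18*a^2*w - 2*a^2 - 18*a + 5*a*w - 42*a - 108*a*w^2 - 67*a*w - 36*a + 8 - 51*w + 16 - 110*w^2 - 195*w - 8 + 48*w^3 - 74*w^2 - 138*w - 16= 12*a^3 + a^2*(18*w - 4) + a*(-108*w^2 - 62*w - 96) + 48*w^3 - 184*w^2 - 384*w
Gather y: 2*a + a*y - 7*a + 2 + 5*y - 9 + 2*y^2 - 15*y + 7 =-5*a + 2*y^2 + y*(a - 10)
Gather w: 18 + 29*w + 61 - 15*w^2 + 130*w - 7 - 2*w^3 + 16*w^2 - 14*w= -2*w^3 + w^2 + 145*w + 72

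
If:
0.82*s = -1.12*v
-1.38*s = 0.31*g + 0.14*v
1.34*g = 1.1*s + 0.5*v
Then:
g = 0.00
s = 0.00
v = 0.00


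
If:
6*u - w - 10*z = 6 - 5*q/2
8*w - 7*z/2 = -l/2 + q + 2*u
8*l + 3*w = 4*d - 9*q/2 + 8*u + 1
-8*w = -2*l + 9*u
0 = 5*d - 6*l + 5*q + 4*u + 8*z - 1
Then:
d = 68567*z/3864 + 18827/2576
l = 28613*z/1932 + 7645/1288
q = -16715*z/3864 - 2959/2576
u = 554*z/161 + 234/161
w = -1303*z/7728 - 779/5152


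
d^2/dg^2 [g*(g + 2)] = 2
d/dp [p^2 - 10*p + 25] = 2*p - 10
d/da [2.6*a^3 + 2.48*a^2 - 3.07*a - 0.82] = 7.8*a^2 + 4.96*a - 3.07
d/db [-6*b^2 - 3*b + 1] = -12*b - 3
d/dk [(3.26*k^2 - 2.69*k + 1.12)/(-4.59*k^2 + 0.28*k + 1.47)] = (-11.4343*k^2 + 19.866*k - 4.2679)/(21.0681*k^4 - 2.5704*k^3 - 13.4162*k^2 + 0.8232*k + 2.1609)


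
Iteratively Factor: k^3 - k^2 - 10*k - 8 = (k + 1)*(k^2 - 2*k - 8) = (k - 4)*(k + 1)*(k + 2)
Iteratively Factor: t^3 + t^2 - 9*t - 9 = (t + 3)*(t^2 - 2*t - 3) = (t + 1)*(t + 3)*(t - 3)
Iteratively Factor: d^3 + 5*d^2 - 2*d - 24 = (d + 3)*(d^2 + 2*d - 8) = (d - 2)*(d + 3)*(d + 4)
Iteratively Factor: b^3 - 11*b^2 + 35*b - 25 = (b - 1)*(b^2 - 10*b + 25) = (b - 5)*(b - 1)*(b - 5)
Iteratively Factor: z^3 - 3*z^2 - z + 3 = (z - 3)*(z^2 - 1) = (z - 3)*(z - 1)*(z + 1)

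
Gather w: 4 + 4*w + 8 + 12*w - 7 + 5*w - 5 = 21*w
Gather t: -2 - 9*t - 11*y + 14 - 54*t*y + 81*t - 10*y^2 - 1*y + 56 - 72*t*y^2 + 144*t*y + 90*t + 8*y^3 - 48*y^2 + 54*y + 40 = t*(-72*y^2 + 90*y + 162) + 8*y^3 - 58*y^2 + 42*y + 108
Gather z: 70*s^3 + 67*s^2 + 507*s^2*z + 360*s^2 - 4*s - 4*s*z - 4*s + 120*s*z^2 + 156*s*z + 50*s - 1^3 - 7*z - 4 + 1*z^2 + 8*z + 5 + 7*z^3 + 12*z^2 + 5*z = 70*s^3 + 427*s^2 + 42*s + 7*z^3 + z^2*(120*s + 13) + z*(507*s^2 + 152*s + 6)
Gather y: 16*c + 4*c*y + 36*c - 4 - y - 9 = 52*c + y*(4*c - 1) - 13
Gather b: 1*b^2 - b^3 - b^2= -b^3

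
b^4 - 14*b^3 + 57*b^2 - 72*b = b*(b - 8)*(b - 3)^2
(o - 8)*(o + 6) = o^2 - 2*o - 48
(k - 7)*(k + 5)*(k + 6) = k^3 + 4*k^2 - 47*k - 210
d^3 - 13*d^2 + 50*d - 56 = (d - 7)*(d - 4)*(d - 2)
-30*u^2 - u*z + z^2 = (-6*u + z)*(5*u + z)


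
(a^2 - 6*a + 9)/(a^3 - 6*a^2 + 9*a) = 1/a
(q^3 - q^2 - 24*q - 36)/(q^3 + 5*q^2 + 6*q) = (q - 6)/q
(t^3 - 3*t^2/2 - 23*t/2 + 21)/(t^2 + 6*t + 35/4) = 2*(t^2 - 5*t + 6)/(2*t + 5)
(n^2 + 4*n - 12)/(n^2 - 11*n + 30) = (n^2 + 4*n - 12)/(n^2 - 11*n + 30)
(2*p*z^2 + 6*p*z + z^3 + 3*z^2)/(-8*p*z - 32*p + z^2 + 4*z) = z*(2*p*z + 6*p + z^2 + 3*z)/(-8*p*z - 32*p + z^2 + 4*z)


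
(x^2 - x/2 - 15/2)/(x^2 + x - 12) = (x + 5/2)/(x + 4)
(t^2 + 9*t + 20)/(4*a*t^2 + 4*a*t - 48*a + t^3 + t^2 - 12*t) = (t + 5)/(4*a*t - 12*a + t^2 - 3*t)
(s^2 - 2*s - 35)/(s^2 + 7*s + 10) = (s - 7)/(s + 2)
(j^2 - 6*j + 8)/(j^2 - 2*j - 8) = (j - 2)/(j + 2)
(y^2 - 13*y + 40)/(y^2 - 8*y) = (y - 5)/y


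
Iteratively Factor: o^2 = (o)*(o)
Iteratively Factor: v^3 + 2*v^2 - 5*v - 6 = (v - 2)*(v^2 + 4*v + 3) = (v - 2)*(v + 3)*(v + 1)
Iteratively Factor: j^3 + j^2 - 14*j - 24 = (j + 2)*(j^2 - j - 12) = (j + 2)*(j + 3)*(j - 4)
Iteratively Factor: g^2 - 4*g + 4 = (g - 2)*(g - 2)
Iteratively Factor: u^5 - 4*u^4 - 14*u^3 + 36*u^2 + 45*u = (u + 3)*(u^4 - 7*u^3 + 7*u^2 + 15*u) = (u - 3)*(u + 3)*(u^3 - 4*u^2 - 5*u) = u*(u - 3)*(u + 3)*(u^2 - 4*u - 5) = u*(u - 3)*(u + 1)*(u + 3)*(u - 5)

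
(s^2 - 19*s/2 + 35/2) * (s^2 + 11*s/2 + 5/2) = s^4 - 4*s^3 - 129*s^2/4 + 145*s/2 + 175/4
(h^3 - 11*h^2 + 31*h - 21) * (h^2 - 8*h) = h^5 - 19*h^4 + 119*h^3 - 269*h^2 + 168*h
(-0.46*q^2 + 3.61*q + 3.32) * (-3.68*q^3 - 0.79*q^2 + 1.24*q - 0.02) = 1.6928*q^5 - 12.9214*q^4 - 15.6399*q^3 + 1.8628*q^2 + 4.0446*q - 0.0664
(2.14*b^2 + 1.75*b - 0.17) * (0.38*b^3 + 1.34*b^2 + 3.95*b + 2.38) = 0.8132*b^5 + 3.5326*b^4 + 10.7334*b^3 + 11.7779*b^2 + 3.4935*b - 0.4046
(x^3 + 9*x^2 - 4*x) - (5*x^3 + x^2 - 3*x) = -4*x^3 + 8*x^2 - x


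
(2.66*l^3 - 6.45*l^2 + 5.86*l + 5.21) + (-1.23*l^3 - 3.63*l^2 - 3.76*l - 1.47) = 1.43*l^3 - 10.08*l^2 + 2.1*l + 3.74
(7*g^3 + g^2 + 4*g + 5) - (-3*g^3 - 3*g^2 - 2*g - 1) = 10*g^3 + 4*g^2 + 6*g + 6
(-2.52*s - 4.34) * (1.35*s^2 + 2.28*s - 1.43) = -3.402*s^3 - 11.6046*s^2 - 6.2916*s + 6.2062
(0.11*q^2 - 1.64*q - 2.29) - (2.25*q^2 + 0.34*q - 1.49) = -2.14*q^2 - 1.98*q - 0.8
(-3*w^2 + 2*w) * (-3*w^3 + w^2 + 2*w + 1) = 9*w^5 - 9*w^4 - 4*w^3 + w^2 + 2*w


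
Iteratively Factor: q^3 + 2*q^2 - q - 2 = (q + 2)*(q^2 - 1) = (q - 1)*(q + 2)*(q + 1)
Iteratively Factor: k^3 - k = (k)*(k^2 - 1) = k*(k - 1)*(k + 1)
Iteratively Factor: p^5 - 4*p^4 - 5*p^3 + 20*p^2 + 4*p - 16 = (p - 2)*(p^4 - 2*p^3 - 9*p^2 + 2*p + 8) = (p - 2)*(p + 1)*(p^3 - 3*p^2 - 6*p + 8) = (p - 2)*(p - 1)*(p + 1)*(p^2 - 2*p - 8) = (p - 2)*(p - 1)*(p + 1)*(p + 2)*(p - 4)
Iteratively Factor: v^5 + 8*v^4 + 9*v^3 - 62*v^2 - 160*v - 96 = (v + 2)*(v^4 + 6*v^3 - 3*v^2 - 56*v - 48) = (v - 3)*(v + 2)*(v^3 + 9*v^2 + 24*v + 16) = (v - 3)*(v + 1)*(v + 2)*(v^2 + 8*v + 16) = (v - 3)*(v + 1)*(v + 2)*(v + 4)*(v + 4)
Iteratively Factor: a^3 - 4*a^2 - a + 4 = (a + 1)*(a^2 - 5*a + 4) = (a - 1)*(a + 1)*(a - 4)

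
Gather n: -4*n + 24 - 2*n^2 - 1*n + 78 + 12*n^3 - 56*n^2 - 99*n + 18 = 12*n^3 - 58*n^2 - 104*n + 120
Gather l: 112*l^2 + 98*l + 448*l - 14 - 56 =112*l^2 + 546*l - 70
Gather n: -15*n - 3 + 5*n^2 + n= 5*n^2 - 14*n - 3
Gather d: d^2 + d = d^2 + d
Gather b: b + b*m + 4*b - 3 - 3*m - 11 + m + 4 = b*(m + 5) - 2*m - 10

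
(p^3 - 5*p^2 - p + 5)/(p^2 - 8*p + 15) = (p^2 - 1)/(p - 3)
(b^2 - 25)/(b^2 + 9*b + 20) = (b - 5)/(b + 4)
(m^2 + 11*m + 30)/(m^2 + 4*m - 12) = (m + 5)/(m - 2)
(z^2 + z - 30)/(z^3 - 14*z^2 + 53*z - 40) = (z + 6)/(z^2 - 9*z + 8)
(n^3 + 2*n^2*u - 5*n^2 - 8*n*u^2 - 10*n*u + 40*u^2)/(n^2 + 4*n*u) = n - 2*u - 5 + 10*u/n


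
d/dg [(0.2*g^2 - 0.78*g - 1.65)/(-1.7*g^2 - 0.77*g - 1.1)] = (-1.48*g^2 - 6.05*g - 0.4125)/(2.89*g^4 + 2.618*g^3 + 4.3329*g^2 + 1.694*g + 1.21)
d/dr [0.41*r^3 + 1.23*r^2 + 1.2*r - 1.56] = 1.23*r^2 + 2.46*r + 1.2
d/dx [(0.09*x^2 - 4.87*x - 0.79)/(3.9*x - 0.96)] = (0.351*x^2 - 0.172799999999999*x + 7.7562)/(15.21*x^2 - 7.488*x + 0.9216)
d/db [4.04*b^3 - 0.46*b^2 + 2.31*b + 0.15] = 12.12*b^2 - 0.92*b + 2.31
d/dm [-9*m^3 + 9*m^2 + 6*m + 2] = -27*m^2 + 18*m + 6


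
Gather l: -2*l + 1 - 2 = -2*l - 1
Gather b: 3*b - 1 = 3*b - 1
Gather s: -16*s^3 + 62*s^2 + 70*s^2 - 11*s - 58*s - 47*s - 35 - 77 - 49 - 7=-16*s^3 + 132*s^2 - 116*s - 168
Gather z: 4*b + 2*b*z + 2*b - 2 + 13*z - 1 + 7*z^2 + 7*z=6*b + 7*z^2 + z*(2*b + 20) - 3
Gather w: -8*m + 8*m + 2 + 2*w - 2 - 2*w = 0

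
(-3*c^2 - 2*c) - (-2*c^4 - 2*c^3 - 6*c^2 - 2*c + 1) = 2*c^4 + 2*c^3 + 3*c^2 - 1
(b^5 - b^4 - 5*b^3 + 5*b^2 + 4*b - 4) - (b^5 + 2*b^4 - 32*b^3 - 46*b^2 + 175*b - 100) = -3*b^4 + 27*b^3 + 51*b^2 - 171*b + 96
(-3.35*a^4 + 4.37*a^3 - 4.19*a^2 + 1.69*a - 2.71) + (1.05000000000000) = -3.35*a^4 + 4.37*a^3 - 4.19*a^2 + 1.69*a - 1.66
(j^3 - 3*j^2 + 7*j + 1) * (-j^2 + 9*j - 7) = -j^5 + 12*j^4 - 41*j^3 + 83*j^2 - 40*j - 7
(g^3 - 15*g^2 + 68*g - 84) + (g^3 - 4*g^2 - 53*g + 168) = 2*g^3 - 19*g^2 + 15*g + 84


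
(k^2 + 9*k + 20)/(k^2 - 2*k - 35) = (k + 4)/(k - 7)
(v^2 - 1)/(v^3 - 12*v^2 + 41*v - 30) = (v + 1)/(v^2 - 11*v + 30)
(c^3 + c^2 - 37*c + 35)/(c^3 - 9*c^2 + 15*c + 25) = (c^2 + 6*c - 7)/(c^2 - 4*c - 5)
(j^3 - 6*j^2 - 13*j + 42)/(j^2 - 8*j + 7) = (j^2 + j - 6)/(j - 1)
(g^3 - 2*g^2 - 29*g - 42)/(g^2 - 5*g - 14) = g + 3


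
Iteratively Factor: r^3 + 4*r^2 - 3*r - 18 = (r + 3)*(r^2 + r - 6) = (r - 2)*(r + 3)*(r + 3)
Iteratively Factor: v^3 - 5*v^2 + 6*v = (v)*(v^2 - 5*v + 6) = v*(v - 2)*(v - 3)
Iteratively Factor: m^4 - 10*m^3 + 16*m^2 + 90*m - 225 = (m - 5)*(m^3 - 5*m^2 - 9*m + 45) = (m - 5)^2*(m^2 - 9) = (m - 5)^2*(m - 3)*(m + 3)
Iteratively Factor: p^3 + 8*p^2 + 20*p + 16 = (p + 4)*(p^2 + 4*p + 4) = (p + 2)*(p + 4)*(p + 2)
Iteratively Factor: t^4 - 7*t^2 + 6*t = (t)*(t^3 - 7*t + 6) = t*(t - 2)*(t^2 + 2*t - 3) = t*(t - 2)*(t - 1)*(t + 3)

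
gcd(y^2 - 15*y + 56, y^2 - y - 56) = y - 8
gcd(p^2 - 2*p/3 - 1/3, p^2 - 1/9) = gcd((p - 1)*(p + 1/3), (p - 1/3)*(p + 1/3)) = p + 1/3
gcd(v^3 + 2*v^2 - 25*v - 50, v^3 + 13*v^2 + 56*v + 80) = v + 5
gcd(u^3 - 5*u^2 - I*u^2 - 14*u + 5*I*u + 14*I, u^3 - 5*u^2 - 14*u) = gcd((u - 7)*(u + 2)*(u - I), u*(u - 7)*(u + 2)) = u^2 - 5*u - 14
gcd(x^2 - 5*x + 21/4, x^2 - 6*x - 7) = 1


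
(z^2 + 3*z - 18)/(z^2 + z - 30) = (z - 3)/(z - 5)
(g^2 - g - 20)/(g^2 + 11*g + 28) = (g - 5)/(g + 7)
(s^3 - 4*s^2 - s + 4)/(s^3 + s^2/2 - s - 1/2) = 2*(s - 4)/(2*s + 1)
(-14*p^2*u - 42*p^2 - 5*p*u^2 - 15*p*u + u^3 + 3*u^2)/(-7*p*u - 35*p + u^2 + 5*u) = (2*p*u + 6*p + u^2 + 3*u)/(u + 5)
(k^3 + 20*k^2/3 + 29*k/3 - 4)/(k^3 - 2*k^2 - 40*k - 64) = (k^2 + 8*k/3 - 1)/(k^2 - 6*k - 16)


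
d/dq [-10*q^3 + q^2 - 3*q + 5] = -30*q^2 + 2*q - 3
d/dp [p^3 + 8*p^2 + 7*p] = 3*p^2 + 16*p + 7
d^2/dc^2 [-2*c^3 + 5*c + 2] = -12*c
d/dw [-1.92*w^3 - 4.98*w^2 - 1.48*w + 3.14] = -5.76*w^2 - 9.96*w - 1.48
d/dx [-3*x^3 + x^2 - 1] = x*(2 - 9*x)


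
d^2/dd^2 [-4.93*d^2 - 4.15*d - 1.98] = -9.86000000000000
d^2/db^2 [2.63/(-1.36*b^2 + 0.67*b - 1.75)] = (9.728896*b^2 - 4.792912*b - 2.63*(2.72*b - 0.67)*(5.44*b - 1.34) + 12.5188)/(1.36*b^2 - 0.67*b + 1.75)^3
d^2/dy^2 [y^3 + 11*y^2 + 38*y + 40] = 6*y + 22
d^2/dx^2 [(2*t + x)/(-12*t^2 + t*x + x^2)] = 2*(-3*(t + x)*(-12*t^2 + t*x + x^2) + (t + 2*x)^2*(2*t + x))/(-12*t^2 + t*x + x^2)^3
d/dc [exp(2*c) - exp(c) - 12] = (2*exp(c) - 1)*exp(c)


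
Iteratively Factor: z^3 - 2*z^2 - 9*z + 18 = (z - 2)*(z^2 - 9) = (z - 2)*(z + 3)*(z - 3)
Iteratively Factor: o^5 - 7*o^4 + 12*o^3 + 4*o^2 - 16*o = (o)*(o^4 - 7*o^3 + 12*o^2 + 4*o - 16) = o*(o - 4)*(o^3 - 3*o^2 + 4) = o*(o - 4)*(o - 2)*(o^2 - o - 2) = o*(o - 4)*(o - 2)^2*(o + 1)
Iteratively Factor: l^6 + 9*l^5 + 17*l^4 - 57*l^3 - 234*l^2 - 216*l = (l - 3)*(l^5 + 12*l^4 + 53*l^3 + 102*l^2 + 72*l) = (l - 3)*(l + 3)*(l^4 + 9*l^3 + 26*l^2 + 24*l) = (l - 3)*(l + 3)^2*(l^3 + 6*l^2 + 8*l) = l*(l - 3)*(l + 3)^2*(l^2 + 6*l + 8) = l*(l - 3)*(l + 2)*(l + 3)^2*(l + 4)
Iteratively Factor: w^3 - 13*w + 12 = (w - 3)*(w^2 + 3*w - 4) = (w - 3)*(w - 1)*(w + 4)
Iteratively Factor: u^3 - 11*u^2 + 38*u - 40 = (u - 2)*(u^2 - 9*u + 20) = (u - 5)*(u - 2)*(u - 4)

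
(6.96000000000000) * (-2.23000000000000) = -15.5208000000000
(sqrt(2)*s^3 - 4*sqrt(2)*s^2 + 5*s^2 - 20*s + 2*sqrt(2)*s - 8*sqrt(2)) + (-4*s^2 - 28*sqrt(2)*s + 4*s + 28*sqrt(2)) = sqrt(2)*s^3 - 4*sqrt(2)*s^2 + s^2 - 26*sqrt(2)*s - 16*s + 20*sqrt(2)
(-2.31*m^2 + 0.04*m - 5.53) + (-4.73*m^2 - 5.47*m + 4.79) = -7.04*m^2 - 5.43*m - 0.74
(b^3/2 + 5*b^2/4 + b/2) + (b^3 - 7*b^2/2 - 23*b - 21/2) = 3*b^3/2 - 9*b^2/4 - 45*b/2 - 21/2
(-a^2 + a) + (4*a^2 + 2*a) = 3*a^2 + 3*a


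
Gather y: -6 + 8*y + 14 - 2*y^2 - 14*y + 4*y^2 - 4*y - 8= 2*y^2 - 10*y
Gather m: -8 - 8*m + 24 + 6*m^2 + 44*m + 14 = 6*m^2 + 36*m + 30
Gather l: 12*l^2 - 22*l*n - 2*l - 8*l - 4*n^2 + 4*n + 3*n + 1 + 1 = 12*l^2 + l*(-22*n - 10) - 4*n^2 + 7*n + 2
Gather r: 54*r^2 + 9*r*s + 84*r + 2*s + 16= 54*r^2 + r*(9*s + 84) + 2*s + 16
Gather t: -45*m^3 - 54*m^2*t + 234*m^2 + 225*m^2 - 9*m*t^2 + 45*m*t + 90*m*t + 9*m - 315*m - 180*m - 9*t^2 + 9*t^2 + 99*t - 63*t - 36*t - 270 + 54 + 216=-45*m^3 + 459*m^2 - 9*m*t^2 - 486*m + t*(-54*m^2 + 135*m)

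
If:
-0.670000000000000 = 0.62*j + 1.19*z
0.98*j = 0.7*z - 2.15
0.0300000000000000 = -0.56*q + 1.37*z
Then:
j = -1.89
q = 0.98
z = 0.42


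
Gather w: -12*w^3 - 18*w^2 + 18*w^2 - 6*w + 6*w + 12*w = -12*w^3 + 12*w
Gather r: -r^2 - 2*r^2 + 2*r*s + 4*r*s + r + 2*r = -3*r^2 + r*(6*s + 3)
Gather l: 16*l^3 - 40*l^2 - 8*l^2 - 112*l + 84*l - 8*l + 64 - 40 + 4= 16*l^3 - 48*l^2 - 36*l + 28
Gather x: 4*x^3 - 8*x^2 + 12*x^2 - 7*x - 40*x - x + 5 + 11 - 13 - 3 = 4*x^3 + 4*x^2 - 48*x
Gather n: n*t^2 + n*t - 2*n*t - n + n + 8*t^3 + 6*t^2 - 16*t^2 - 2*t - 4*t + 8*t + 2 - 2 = n*(t^2 - t) + 8*t^3 - 10*t^2 + 2*t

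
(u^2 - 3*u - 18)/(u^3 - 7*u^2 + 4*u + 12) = (u + 3)/(u^2 - u - 2)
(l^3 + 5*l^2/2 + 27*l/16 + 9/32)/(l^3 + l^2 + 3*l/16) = (l + 3/2)/l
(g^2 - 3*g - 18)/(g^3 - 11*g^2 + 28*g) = (g^2 - 3*g - 18)/(g*(g^2 - 11*g + 28))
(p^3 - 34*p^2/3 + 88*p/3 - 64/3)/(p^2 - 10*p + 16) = p - 4/3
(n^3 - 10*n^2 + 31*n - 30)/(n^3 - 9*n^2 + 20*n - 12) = (n^2 - 8*n + 15)/(n^2 - 7*n + 6)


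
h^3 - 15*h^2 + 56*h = h*(h - 8)*(h - 7)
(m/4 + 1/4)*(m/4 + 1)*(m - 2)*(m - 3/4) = m^4/16 + 9*m^3/64 - 33*m^2/64 - 7*m/32 + 3/8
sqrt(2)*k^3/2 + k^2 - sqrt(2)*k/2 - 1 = (k - 1)*(k + sqrt(2))*(sqrt(2)*k/2 + sqrt(2)/2)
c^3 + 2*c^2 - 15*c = c*(c - 3)*(c + 5)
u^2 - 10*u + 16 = (u - 8)*(u - 2)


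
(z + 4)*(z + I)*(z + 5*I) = z^3 + 4*z^2 + 6*I*z^2 - 5*z + 24*I*z - 20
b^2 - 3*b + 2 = (b - 2)*(b - 1)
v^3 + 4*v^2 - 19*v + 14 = (v - 2)*(v - 1)*(v + 7)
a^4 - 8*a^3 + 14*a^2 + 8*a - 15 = (a - 5)*(a - 3)*(a - 1)*(a + 1)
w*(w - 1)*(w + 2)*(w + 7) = w^4 + 8*w^3 + 5*w^2 - 14*w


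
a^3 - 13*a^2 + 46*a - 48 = (a - 8)*(a - 3)*(a - 2)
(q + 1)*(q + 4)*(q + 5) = q^3 + 10*q^2 + 29*q + 20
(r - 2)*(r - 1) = r^2 - 3*r + 2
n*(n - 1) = n^2 - n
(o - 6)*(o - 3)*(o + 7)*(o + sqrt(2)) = o^4 - 2*o^3 + sqrt(2)*o^3 - 45*o^2 - 2*sqrt(2)*o^2 - 45*sqrt(2)*o + 126*o + 126*sqrt(2)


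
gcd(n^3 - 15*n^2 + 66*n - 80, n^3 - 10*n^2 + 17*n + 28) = 1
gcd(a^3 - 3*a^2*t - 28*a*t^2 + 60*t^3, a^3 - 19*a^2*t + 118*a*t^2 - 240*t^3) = -a + 6*t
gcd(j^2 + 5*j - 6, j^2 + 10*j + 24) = j + 6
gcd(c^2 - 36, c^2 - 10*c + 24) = c - 6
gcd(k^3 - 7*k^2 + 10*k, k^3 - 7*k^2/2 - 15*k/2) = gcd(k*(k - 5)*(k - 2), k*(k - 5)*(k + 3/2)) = k^2 - 5*k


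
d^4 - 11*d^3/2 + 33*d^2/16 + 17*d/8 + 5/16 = (d - 5)*(d - 1)*(d + 1/4)^2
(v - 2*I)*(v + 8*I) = v^2 + 6*I*v + 16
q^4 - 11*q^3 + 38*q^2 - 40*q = q*(q - 5)*(q - 4)*(q - 2)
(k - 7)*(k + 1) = k^2 - 6*k - 7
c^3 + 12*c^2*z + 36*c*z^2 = c*(c + 6*z)^2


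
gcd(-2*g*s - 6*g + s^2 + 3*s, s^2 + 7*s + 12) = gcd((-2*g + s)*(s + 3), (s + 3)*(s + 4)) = s + 3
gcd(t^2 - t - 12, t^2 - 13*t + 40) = 1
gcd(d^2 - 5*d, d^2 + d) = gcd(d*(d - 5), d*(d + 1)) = d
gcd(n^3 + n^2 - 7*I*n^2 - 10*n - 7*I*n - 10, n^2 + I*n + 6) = n - 2*I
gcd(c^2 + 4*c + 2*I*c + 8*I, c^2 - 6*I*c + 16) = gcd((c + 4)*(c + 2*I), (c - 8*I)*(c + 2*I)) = c + 2*I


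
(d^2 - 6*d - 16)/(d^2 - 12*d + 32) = (d + 2)/(d - 4)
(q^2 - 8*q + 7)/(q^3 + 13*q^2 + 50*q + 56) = (q^2 - 8*q + 7)/(q^3 + 13*q^2 + 50*q + 56)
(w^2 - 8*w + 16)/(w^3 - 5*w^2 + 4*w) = (w - 4)/(w*(w - 1))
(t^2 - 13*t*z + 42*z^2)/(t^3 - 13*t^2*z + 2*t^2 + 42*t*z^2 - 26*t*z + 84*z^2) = 1/(t + 2)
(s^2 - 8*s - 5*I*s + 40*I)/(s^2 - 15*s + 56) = (s - 5*I)/(s - 7)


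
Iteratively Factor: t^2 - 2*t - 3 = (t - 3)*(t + 1)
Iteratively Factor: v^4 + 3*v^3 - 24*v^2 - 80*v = (v)*(v^3 + 3*v^2 - 24*v - 80) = v*(v + 4)*(v^2 - v - 20) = v*(v - 5)*(v + 4)*(v + 4)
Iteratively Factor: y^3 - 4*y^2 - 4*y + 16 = (y - 4)*(y^2 - 4) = (y - 4)*(y - 2)*(y + 2)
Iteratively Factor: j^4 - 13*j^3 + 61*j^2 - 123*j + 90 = (j - 3)*(j^3 - 10*j^2 + 31*j - 30) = (j - 3)*(j - 2)*(j^2 - 8*j + 15) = (j - 5)*(j - 3)*(j - 2)*(j - 3)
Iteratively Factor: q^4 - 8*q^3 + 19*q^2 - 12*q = (q - 3)*(q^3 - 5*q^2 + 4*q) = (q - 4)*(q - 3)*(q^2 - q) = (q - 4)*(q - 3)*(q - 1)*(q)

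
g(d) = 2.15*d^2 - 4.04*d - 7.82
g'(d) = 4.3*d - 4.04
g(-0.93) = -2.20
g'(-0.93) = -8.04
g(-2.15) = 10.80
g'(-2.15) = -13.28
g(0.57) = -9.42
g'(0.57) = -1.59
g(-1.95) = 8.23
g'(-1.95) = -12.42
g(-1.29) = 0.97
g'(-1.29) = -9.59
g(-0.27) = -6.57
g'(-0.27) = -5.20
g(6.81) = 64.38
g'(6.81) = 25.24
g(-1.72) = 5.49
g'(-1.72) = -11.44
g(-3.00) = 23.65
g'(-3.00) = -16.94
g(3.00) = -0.59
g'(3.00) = 8.86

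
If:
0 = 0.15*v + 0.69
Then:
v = -4.60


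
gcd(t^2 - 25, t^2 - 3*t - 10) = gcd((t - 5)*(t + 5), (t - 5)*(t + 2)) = t - 5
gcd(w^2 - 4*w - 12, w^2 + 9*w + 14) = w + 2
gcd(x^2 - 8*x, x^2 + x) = x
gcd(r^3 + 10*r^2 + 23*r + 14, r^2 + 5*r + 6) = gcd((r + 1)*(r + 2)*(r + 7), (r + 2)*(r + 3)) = r + 2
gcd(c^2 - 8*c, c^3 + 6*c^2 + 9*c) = c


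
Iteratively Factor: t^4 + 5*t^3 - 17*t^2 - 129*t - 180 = (t + 3)*(t^3 + 2*t^2 - 23*t - 60) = (t + 3)*(t + 4)*(t^2 - 2*t - 15) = (t - 5)*(t + 3)*(t + 4)*(t + 3)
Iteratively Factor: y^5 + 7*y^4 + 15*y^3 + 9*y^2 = (y)*(y^4 + 7*y^3 + 15*y^2 + 9*y) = y*(y + 3)*(y^3 + 4*y^2 + 3*y) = y*(y + 3)^2*(y^2 + y) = y^2*(y + 3)^2*(y + 1)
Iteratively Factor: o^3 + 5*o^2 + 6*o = (o + 2)*(o^2 + 3*o) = o*(o + 2)*(o + 3)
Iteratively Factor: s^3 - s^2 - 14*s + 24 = (s - 2)*(s^2 + s - 12) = (s - 2)*(s + 4)*(s - 3)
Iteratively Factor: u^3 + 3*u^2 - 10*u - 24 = (u + 2)*(u^2 + u - 12) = (u + 2)*(u + 4)*(u - 3)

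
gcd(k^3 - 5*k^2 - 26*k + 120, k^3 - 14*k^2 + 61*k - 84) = k - 4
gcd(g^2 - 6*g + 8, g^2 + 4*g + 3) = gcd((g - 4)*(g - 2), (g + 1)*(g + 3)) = 1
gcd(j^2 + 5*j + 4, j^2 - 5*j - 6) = j + 1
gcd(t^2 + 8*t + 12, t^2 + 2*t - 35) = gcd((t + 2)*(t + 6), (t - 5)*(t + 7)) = 1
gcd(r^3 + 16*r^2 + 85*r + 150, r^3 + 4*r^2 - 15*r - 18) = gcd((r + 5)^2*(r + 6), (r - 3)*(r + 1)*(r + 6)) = r + 6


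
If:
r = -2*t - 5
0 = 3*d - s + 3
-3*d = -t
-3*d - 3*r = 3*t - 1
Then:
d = -8/3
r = 11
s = -5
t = -8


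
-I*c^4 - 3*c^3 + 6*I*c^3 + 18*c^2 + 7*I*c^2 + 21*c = c*(c - 7)*(c - 3*I)*(-I*c - I)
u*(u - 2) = u^2 - 2*u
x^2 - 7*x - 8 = (x - 8)*(x + 1)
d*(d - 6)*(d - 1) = d^3 - 7*d^2 + 6*d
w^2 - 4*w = w*(w - 4)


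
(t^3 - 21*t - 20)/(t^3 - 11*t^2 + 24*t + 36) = (t^2 - t - 20)/(t^2 - 12*t + 36)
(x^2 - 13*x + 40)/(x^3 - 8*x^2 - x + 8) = (x - 5)/(x^2 - 1)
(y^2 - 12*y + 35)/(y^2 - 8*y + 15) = (y - 7)/(y - 3)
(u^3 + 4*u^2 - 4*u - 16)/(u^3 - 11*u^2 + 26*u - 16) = (u^2 + 6*u + 8)/(u^2 - 9*u + 8)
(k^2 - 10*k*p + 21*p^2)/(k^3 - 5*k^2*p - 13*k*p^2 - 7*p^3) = (k - 3*p)/(k^2 + 2*k*p + p^2)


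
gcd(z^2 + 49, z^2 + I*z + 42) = z + 7*I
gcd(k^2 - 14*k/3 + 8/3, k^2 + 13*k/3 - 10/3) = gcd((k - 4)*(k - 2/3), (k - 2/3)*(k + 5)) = k - 2/3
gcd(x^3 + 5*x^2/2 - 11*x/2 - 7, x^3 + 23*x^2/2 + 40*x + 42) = x + 7/2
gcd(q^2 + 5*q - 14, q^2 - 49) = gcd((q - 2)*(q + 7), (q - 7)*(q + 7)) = q + 7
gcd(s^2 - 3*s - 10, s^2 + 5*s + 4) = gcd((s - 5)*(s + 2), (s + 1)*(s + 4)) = 1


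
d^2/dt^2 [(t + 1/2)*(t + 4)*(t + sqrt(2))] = 6*t + 2*sqrt(2) + 9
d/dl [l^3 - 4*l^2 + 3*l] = 3*l^2 - 8*l + 3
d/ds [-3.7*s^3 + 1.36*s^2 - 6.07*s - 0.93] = -11.1*s^2 + 2.72*s - 6.07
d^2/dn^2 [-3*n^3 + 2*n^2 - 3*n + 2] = 4 - 18*n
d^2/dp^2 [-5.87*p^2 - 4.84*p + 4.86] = -11.7400000000000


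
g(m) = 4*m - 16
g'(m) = 4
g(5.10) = 4.40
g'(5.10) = 4.00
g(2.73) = -5.08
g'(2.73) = 4.00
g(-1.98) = -23.92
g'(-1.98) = 4.00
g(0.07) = -15.72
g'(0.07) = 4.00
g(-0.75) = -19.00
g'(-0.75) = 4.00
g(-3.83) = -31.32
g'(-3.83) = 4.00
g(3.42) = -2.32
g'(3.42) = 4.00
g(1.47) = -10.12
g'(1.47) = 4.00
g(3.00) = -4.00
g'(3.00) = 4.00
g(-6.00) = -40.00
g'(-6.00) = 4.00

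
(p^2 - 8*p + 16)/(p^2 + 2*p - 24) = (p - 4)/(p + 6)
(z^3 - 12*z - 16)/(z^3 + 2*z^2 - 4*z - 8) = (z - 4)/(z - 2)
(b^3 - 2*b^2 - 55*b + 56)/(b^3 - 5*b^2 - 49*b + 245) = (b^2 - 9*b + 8)/(b^2 - 12*b + 35)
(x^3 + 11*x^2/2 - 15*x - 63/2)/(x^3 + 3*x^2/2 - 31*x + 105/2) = (2*x + 3)/(2*x - 5)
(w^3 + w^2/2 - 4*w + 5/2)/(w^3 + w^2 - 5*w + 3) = (w + 5/2)/(w + 3)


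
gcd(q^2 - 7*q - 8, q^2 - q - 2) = q + 1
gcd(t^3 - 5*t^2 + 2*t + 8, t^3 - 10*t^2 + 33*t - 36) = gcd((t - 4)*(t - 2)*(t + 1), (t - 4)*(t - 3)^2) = t - 4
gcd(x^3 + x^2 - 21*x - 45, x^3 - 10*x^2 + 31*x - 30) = x - 5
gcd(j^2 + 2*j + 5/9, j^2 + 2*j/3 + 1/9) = j + 1/3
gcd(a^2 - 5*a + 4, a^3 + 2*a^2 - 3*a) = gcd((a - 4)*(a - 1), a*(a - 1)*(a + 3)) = a - 1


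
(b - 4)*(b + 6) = b^2 + 2*b - 24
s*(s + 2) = s^2 + 2*s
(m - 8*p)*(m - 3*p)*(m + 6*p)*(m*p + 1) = m^4*p - 5*m^3*p^2 + m^3 - 42*m^2*p^3 - 5*m^2*p + 144*m*p^4 - 42*m*p^2 + 144*p^3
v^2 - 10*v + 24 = (v - 6)*(v - 4)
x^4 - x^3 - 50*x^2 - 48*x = x*(x - 8)*(x + 1)*(x + 6)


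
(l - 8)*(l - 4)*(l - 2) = l^3 - 14*l^2 + 56*l - 64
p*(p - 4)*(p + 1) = p^3 - 3*p^2 - 4*p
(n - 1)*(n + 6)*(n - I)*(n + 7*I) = n^4 + 5*n^3 + 6*I*n^3 + n^2 + 30*I*n^2 + 35*n - 36*I*n - 42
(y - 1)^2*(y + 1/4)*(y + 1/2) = y^4 - 5*y^3/4 - 3*y^2/8 + y/2 + 1/8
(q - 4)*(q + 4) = q^2 - 16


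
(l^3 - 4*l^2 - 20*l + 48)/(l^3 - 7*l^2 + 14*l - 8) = (l^2 - 2*l - 24)/(l^2 - 5*l + 4)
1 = 1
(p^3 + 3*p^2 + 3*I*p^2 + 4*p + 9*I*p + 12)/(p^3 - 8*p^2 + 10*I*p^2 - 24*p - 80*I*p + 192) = (p^2 + p*(3 - I) - 3*I)/(p^2 + p*(-8 + 6*I) - 48*I)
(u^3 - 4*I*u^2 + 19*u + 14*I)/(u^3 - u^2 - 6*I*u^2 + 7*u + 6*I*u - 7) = (u + 2*I)/(u - 1)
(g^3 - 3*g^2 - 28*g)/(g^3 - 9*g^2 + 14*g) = (g + 4)/(g - 2)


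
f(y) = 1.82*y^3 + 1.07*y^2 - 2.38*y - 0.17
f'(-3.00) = 40.34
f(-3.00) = -32.54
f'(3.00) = 53.18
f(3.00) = 51.46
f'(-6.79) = 234.82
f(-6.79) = -504.42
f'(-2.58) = 28.44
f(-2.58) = -18.16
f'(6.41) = 235.68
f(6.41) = 507.88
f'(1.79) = 18.94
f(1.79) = 9.44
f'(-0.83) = -0.39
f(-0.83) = 1.50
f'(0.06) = -2.23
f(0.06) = -0.31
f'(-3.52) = 57.74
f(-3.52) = -57.91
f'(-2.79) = 34.15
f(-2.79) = -24.73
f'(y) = 5.46*y^2 + 2.14*y - 2.38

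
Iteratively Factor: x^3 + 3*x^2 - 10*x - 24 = (x - 3)*(x^2 + 6*x + 8) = (x - 3)*(x + 4)*(x + 2)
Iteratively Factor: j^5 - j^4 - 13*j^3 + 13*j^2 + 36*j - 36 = (j + 2)*(j^4 - 3*j^3 - 7*j^2 + 27*j - 18) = (j + 2)*(j + 3)*(j^3 - 6*j^2 + 11*j - 6) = (j - 1)*(j + 2)*(j + 3)*(j^2 - 5*j + 6) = (j - 3)*(j - 1)*(j + 2)*(j + 3)*(j - 2)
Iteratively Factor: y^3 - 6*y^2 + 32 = (y + 2)*(y^2 - 8*y + 16) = (y - 4)*(y + 2)*(y - 4)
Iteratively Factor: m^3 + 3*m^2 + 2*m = (m)*(m^2 + 3*m + 2) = m*(m + 2)*(m + 1)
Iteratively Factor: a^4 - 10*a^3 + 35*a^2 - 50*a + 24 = (a - 2)*(a^3 - 8*a^2 + 19*a - 12) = (a - 4)*(a - 2)*(a^2 - 4*a + 3) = (a - 4)*(a - 2)*(a - 1)*(a - 3)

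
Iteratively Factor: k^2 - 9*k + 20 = (k - 5)*(k - 4)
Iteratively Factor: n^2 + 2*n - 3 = (n - 1)*(n + 3)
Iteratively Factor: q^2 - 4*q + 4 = (q - 2)*(q - 2)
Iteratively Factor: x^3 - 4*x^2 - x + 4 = (x + 1)*(x^2 - 5*x + 4) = (x - 1)*(x + 1)*(x - 4)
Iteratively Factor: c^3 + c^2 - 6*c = (c - 2)*(c^2 + 3*c) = (c - 2)*(c + 3)*(c)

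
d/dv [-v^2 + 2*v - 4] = 2 - 2*v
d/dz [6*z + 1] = 6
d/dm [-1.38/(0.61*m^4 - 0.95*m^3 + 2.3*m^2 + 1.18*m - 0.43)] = (3.3672*m^3 - 3.933*m^2 + 6.348*m + 1.6284)/(0.61*m^4 - 0.95*m^3 + 2.3*m^2 + 1.18*m - 0.43)^2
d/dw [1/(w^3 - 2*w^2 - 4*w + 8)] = (-3*w^2 + 4*w + 4)/(w^3 - 2*w^2 - 4*w + 8)^2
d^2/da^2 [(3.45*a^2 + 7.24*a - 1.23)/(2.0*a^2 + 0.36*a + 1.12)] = (52.952*a^3 - 75.888*a^2 - 102.6192*a + 8.008608)/(8.0*a^6 + 4.32*a^5 + 14.2176*a^4 + 4.885056*a^3 + 7.961856*a^2 + 1.354752*a + 1.404928)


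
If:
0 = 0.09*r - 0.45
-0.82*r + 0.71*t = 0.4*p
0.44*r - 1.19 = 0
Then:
No Solution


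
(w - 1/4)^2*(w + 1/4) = w^3 - w^2/4 - w/16 + 1/64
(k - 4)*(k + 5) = k^2 + k - 20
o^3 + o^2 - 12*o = o*(o - 3)*(o + 4)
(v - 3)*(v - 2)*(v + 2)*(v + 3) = v^4 - 13*v^2 + 36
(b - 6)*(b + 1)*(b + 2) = b^3 - 3*b^2 - 16*b - 12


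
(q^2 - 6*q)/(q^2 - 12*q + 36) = q/(q - 6)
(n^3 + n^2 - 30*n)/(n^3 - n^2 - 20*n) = (n + 6)/(n + 4)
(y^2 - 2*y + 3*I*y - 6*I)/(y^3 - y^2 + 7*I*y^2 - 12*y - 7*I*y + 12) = (y - 2)/(y^2 + y*(-1 + 4*I) - 4*I)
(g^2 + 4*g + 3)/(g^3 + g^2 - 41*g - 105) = (g + 1)/(g^2 - 2*g - 35)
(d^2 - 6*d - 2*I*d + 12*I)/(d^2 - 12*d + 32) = (d^2 - 6*d - 2*I*d + 12*I)/(d^2 - 12*d + 32)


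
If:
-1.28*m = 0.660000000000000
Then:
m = -0.52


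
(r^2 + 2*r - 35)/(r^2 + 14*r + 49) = (r - 5)/(r + 7)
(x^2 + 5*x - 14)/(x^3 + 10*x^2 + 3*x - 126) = (x - 2)/(x^2 + 3*x - 18)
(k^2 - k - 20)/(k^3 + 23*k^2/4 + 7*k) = 4*(k - 5)/(k*(4*k + 7))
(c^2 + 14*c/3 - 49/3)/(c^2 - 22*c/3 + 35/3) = (c + 7)/(c - 5)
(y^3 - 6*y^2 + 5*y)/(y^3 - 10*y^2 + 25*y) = (y - 1)/(y - 5)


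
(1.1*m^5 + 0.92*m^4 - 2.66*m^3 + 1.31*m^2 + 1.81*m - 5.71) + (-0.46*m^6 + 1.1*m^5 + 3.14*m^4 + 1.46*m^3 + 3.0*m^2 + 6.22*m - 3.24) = -0.46*m^6 + 2.2*m^5 + 4.06*m^4 - 1.2*m^3 + 4.31*m^2 + 8.03*m - 8.95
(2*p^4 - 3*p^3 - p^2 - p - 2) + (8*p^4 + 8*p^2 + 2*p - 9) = 10*p^4 - 3*p^3 + 7*p^2 + p - 11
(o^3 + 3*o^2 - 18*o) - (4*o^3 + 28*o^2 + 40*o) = -3*o^3 - 25*o^2 - 58*o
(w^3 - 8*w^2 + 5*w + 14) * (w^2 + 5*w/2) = w^5 - 11*w^4/2 - 15*w^3 + 53*w^2/2 + 35*w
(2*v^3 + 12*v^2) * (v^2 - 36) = 2*v^5 + 12*v^4 - 72*v^3 - 432*v^2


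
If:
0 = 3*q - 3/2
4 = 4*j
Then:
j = 1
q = 1/2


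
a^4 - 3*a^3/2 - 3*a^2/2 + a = a*(a - 2)*(a - 1/2)*(a + 1)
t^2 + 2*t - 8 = (t - 2)*(t + 4)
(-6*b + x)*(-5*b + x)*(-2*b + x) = -60*b^3 + 52*b^2*x - 13*b*x^2 + x^3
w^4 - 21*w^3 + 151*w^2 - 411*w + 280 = (w - 8)*(w - 7)*(w - 5)*(w - 1)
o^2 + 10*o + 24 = (o + 4)*(o + 6)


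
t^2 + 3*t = t*(t + 3)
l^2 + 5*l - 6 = (l - 1)*(l + 6)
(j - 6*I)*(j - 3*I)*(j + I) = j^3 - 8*I*j^2 - 9*j - 18*I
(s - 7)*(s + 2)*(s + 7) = s^3 + 2*s^2 - 49*s - 98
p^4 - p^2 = p^2*(p - 1)*(p + 1)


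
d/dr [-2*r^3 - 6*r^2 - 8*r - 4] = -6*r^2 - 12*r - 8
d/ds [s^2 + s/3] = 2*s + 1/3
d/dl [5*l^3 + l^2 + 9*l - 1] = 15*l^2 + 2*l + 9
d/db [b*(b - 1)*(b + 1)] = 3*b^2 - 1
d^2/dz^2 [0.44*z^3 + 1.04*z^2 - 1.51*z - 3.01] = 2.64*z + 2.08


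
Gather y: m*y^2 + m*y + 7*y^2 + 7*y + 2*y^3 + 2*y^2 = 2*y^3 + y^2*(m + 9) + y*(m + 7)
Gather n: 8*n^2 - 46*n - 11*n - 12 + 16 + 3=8*n^2 - 57*n + 7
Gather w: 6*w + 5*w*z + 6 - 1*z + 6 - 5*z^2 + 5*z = w*(5*z + 6) - 5*z^2 + 4*z + 12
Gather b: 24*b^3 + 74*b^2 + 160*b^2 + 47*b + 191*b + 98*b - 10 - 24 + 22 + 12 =24*b^3 + 234*b^2 + 336*b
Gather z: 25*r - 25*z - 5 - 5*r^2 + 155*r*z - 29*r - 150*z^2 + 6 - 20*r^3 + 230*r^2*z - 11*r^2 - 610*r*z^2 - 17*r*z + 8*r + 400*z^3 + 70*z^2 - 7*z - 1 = -20*r^3 - 16*r^2 + 4*r + 400*z^3 + z^2*(-610*r - 80) + z*(230*r^2 + 138*r - 32)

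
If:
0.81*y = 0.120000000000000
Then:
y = 0.15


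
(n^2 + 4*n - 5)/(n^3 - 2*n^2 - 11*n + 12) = (n + 5)/(n^2 - n - 12)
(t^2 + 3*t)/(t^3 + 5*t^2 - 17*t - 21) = t*(t + 3)/(t^3 + 5*t^2 - 17*t - 21)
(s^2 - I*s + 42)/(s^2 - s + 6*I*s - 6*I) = (s - 7*I)/(s - 1)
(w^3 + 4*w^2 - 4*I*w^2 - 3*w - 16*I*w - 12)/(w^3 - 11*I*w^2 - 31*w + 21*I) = (w + 4)/(w - 7*I)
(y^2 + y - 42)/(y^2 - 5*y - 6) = (y + 7)/(y + 1)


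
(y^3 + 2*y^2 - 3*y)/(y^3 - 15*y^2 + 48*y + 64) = y*(y^2 + 2*y - 3)/(y^3 - 15*y^2 + 48*y + 64)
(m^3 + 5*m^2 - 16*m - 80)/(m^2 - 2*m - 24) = (m^2 + m - 20)/(m - 6)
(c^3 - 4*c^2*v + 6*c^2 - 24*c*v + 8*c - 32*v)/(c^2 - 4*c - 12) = (c^2 - 4*c*v + 4*c - 16*v)/(c - 6)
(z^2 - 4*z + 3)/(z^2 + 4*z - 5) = (z - 3)/(z + 5)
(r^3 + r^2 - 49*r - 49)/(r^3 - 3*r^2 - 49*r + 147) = (r + 1)/(r - 3)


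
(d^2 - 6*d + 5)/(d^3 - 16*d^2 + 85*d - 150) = (d - 1)/(d^2 - 11*d + 30)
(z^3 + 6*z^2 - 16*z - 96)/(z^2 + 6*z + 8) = (z^2 + 2*z - 24)/(z + 2)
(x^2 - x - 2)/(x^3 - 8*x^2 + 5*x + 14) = 1/(x - 7)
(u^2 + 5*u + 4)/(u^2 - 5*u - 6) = (u + 4)/(u - 6)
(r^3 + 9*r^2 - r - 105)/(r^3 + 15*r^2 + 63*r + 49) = (r^2 + 2*r - 15)/(r^2 + 8*r + 7)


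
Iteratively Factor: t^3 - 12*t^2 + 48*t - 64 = (t - 4)*(t^2 - 8*t + 16) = (t - 4)^2*(t - 4)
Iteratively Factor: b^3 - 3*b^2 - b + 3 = (b - 1)*(b^2 - 2*b - 3) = (b - 1)*(b + 1)*(b - 3)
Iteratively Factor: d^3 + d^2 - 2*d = (d - 1)*(d^2 + 2*d) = d*(d - 1)*(d + 2)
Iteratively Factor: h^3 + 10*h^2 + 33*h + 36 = (h + 3)*(h^2 + 7*h + 12) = (h + 3)^2*(h + 4)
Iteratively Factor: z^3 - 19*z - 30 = (z + 3)*(z^2 - 3*z - 10) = (z + 2)*(z + 3)*(z - 5)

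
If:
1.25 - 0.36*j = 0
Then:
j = 3.47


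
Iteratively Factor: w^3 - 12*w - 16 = (w + 2)*(w^2 - 2*w - 8) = (w - 4)*(w + 2)*(w + 2)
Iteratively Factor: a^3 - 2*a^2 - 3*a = (a + 1)*(a^2 - 3*a) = a*(a + 1)*(a - 3)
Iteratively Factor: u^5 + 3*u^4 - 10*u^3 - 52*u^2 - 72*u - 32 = (u + 1)*(u^4 + 2*u^3 - 12*u^2 - 40*u - 32) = (u + 1)*(u + 2)*(u^3 - 12*u - 16) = (u + 1)*(u + 2)^2*(u^2 - 2*u - 8) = (u + 1)*(u + 2)^3*(u - 4)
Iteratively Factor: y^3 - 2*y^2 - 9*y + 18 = (y - 2)*(y^2 - 9) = (y - 2)*(y + 3)*(y - 3)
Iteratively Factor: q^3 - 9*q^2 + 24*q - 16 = (q - 4)*(q^2 - 5*q + 4) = (q - 4)*(q - 1)*(q - 4)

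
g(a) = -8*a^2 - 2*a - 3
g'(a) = -16*a - 2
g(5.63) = -267.84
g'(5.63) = -92.08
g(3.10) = -86.08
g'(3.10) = -51.60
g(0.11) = -3.32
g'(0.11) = -3.76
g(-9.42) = -694.05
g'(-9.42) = 148.72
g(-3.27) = -82.00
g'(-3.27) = 50.32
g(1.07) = -14.30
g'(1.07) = -19.12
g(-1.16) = -11.44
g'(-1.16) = 16.56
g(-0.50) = -4.00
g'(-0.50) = 6.00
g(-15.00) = -1773.00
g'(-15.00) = 238.00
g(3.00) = -81.00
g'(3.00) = -50.00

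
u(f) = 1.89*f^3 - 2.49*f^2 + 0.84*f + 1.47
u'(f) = 5.67*f^2 - 4.98*f + 0.84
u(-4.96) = -294.58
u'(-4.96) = 165.03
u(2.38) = 14.84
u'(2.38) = 21.10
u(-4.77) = -264.32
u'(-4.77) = 153.60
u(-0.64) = -0.58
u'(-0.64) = 6.35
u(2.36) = 14.43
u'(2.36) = 20.67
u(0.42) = 1.52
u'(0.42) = -0.25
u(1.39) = 2.90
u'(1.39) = 4.87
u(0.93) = 1.62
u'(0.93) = 1.11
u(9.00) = 1185.15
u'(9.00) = 415.29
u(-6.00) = -501.45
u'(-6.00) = 234.84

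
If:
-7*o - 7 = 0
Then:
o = -1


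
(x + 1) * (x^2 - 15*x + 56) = x^3 - 14*x^2 + 41*x + 56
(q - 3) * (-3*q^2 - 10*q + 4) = -3*q^3 - q^2 + 34*q - 12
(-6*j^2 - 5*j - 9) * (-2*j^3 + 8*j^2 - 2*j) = 12*j^5 - 38*j^4 - 10*j^3 - 62*j^2 + 18*j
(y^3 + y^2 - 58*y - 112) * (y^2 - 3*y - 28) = y^5 - 2*y^4 - 89*y^3 + 34*y^2 + 1960*y + 3136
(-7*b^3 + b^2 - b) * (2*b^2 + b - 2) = -14*b^5 - 5*b^4 + 13*b^3 - 3*b^2 + 2*b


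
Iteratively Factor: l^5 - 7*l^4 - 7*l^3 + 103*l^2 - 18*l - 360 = (l - 3)*(l^4 - 4*l^3 - 19*l^2 + 46*l + 120) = (l - 3)*(l + 2)*(l^3 - 6*l^2 - 7*l + 60) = (l - 5)*(l - 3)*(l + 2)*(l^2 - l - 12) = (l - 5)*(l - 4)*(l - 3)*(l + 2)*(l + 3)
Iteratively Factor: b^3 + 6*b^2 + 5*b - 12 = (b + 3)*(b^2 + 3*b - 4) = (b + 3)*(b + 4)*(b - 1)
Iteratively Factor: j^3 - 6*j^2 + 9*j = (j - 3)*(j^2 - 3*j) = j*(j - 3)*(j - 3)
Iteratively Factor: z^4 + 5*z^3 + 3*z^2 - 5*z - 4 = (z + 1)*(z^3 + 4*z^2 - z - 4) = (z - 1)*(z + 1)*(z^2 + 5*z + 4) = (z - 1)*(z + 1)^2*(z + 4)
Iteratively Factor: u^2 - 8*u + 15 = (u - 3)*(u - 5)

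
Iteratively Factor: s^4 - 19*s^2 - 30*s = (s)*(s^3 - 19*s - 30) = s*(s + 3)*(s^2 - 3*s - 10) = s*(s - 5)*(s + 3)*(s + 2)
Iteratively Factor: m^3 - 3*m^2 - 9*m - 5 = (m + 1)*(m^2 - 4*m - 5) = (m - 5)*(m + 1)*(m + 1)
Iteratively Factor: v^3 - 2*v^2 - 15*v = (v - 5)*(v^2 + 3*v) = (v - 5)*(v + 3)*(v)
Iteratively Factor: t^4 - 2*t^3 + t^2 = (t)*(t^3 - 2*t^2 + t) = t^2*(t^2 - 2*t + 1) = t^2*(t - 1)*(t - 1)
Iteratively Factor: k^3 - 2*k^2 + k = (k - 1)*(k^2 - k) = (k - 1)^2*(k)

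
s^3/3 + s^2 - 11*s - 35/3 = (s/3 + 1/3)*(s - 5)*(s + 7)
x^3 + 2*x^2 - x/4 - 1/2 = (x - 1/2)*(x + 1/2)*(x + 2)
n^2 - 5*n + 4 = (n - 4)*(n - 1)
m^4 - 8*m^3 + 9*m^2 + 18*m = m*(m - 6)*(m - 3)*(m + 1)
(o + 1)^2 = o^2 + 2*o + 1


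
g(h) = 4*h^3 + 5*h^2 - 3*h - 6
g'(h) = 12*h^2 + 10*h - 3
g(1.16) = 3.49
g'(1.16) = 24.75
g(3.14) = 157.71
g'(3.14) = 146.72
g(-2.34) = -22.85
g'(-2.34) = 39.31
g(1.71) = 23.49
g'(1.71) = 49.19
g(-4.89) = -339.49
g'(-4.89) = 235.05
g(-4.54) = -263.63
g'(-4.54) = 198.94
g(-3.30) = -85.40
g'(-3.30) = 94.68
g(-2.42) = -26.15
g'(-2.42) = 43.08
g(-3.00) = -60.00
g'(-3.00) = 75.00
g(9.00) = 3288.00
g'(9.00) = 1059.00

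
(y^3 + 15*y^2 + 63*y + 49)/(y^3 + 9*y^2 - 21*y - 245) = (y + 1)/(y - 5)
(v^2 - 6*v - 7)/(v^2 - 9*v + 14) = (v + 1)/(v - 2)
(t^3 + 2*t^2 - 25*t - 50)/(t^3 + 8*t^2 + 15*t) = (t^2 - 3*t - 10)/(t*(t + 3))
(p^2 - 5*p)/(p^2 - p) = (p - 5)/(p - 1)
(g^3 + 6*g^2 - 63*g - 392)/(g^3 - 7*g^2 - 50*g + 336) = (g + 7)/(g - 6)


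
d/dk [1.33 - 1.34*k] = -1.34000000000000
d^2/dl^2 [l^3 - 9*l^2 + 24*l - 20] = 6*l - 18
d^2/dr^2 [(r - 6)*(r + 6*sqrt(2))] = 2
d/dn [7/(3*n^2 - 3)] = -14*n/(3*(n^2 - 1)^2)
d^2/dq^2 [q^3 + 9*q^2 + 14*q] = 6*q + 18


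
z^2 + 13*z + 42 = (z + 6)*(z + 7)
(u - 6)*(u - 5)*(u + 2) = u^3 - 9*u^2 + 8*u + 60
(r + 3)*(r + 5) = r^2 + 8*r + 15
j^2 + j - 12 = (j - 3)*(j + 4)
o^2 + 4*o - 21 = (o - 3)*(o + 7)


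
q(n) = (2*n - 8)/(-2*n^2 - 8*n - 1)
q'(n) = (2*n - 8)*(4*n + 8)/(-2*n^2 - 8*n - 1)^2 + 2/(-2*n^2 - 8*n - 1) = 2*(-2*n^2 - 8*n + 4*(n - 4)*(n + 2) - 1)/(2*n^2 + 8*n + 1)^2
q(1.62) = 0.25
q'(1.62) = -0.29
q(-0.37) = -5.18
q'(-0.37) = -18.86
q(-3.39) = -4.71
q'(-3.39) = 8.99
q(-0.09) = 27.62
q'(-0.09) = -719.07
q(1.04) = 0.52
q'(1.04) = -0.72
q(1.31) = 0.36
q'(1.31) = -0.45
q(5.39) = -0.03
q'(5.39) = -0.01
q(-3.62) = -8.70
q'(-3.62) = 33.34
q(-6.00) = 0.80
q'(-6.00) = 0.43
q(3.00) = 0.05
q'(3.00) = -0.07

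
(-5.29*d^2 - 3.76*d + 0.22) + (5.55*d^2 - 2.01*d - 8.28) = 0.26*d^2 - 5.77*d - 8.06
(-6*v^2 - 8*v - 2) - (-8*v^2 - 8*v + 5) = 2*v^2 - 7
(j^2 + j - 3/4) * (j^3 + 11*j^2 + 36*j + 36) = j^5 + 12*j^4 + 185*j^3/4 + 255*j^2/4 + 9*j - 27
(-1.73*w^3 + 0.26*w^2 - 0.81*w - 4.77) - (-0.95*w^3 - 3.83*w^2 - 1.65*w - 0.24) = -0.78*w^3 + 4.09*w^2 + 0.84*w - 4.53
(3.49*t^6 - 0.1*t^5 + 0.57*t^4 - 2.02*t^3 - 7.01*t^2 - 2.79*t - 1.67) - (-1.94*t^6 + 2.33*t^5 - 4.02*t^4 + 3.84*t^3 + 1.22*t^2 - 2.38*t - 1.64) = 5.43*t^6 - 2.43*t^5 + 4.59*t^4 - 5.86*t^3 - 8.23*t^2 - 0.41*t - 0.03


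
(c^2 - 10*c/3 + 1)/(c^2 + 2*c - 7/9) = 3*(c - 3)/(3*c + 7)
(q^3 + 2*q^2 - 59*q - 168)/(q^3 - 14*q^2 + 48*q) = (q^2 + 10*q + 21)/(q*(q - 6))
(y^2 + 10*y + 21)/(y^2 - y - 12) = (y + 7)/(y - 4)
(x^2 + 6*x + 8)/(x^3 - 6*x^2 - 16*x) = (x + 4)/(x*(x - 8))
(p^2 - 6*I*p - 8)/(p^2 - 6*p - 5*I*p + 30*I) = (p^2 - 6*I*p - 8)/(p^2 - 6*p - 5*I*p + 30*I)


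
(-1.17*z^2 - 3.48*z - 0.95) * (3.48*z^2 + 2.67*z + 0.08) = -4.0716*z^4 - 15.2343*z^3 - 12.6912*z^2 - 2.8149*z - 0.076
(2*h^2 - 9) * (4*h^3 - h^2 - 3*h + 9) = 8*h^5 - 2*h^4 - 42*h^3 + 27*h^2 + 27*h - 81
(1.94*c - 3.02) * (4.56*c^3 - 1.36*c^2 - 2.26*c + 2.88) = 8.8464*c^4 - 16.4096*c^3 - 0.277199999999999*c^2 + 12.4124*c - 8.6976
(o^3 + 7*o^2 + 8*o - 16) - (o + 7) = o^3 + 7*o^2 + 7*o - 23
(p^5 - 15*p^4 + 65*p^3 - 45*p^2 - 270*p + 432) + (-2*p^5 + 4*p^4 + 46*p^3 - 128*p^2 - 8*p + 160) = -p^5 - 11*p^4 + 111*p^3 - 173*p^2 - 278*p + 592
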